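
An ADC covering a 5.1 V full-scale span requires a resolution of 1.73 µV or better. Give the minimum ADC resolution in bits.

Number of steps required ≥ 5.1 V / 1.73 µV = 2947976.88.
Need 2^N ≥ 2947976.88; 2^21 = 2097152, 2^22 = 4194304.
Minimum N = 22.

22 bits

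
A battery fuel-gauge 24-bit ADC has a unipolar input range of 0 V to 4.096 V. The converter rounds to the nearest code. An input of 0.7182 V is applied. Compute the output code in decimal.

code 2941747

With 16777216 levels over 4.096 V, one step is 0.24 µV.
Input sits at 2941747.200 steps above V_low.
So the output code is 2941747.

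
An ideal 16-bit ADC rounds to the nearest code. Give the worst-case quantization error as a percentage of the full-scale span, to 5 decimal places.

Rounding → worst-case error = ½ LSB = V_FS/2^17, so 100/131072 = 0.000762939 % of full scale.

0.00076 %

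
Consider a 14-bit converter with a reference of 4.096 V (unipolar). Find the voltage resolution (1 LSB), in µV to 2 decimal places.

250.00 µV

Full-scale span = 4.096 V.
LSB = 4.096 / 2^14 = 4.096 / 16384 = 0.00025 V = 250.00 µV.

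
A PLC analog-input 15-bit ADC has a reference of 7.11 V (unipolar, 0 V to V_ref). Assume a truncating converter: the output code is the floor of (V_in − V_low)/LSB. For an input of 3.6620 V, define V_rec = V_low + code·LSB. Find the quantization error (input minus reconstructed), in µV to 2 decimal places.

LSB = 7.11/2^15 = 216.98 µV.
Scaled input = 16877.1331 LSBs, so code = 16877.
Reconstructed: 3.6619711 V.
Error = 3.6620 − 3.6619711 = 2.88696e-05 V = 28.87 µV.

28.87 µV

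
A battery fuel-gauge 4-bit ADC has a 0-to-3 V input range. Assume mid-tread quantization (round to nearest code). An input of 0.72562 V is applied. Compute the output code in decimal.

code 4

LSB = 3 V / 16 = 187.500 mV.
Input sits at 3.870 steps above V_low.
So the output code is 4.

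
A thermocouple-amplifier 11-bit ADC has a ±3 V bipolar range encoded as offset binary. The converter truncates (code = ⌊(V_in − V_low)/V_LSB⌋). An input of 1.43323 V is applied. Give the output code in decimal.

code 1513

Full-scale span = 6 V; LSB = 6/2^11 = 2.930 mV.
(V_in − V_low)/LSB = (1.43323 − (−3)) / 0.00292969 = 1513.209.
Floor → code 1513.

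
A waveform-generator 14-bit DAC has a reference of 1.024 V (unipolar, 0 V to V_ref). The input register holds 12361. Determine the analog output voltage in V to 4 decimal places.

LSB = 1.024 V / 2^14 = 62.50 µV.
V_out = 0 + 12361 × 6.25e-05 V = 0.772563 V.

0.7726 V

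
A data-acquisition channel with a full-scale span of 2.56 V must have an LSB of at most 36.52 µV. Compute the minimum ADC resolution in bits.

Number of steps required ≥ 2.56 V / 36.52 µV = 70098.58.
Need 2^N ≥ 70098.58; 2^16 = 65536, 2^17 = 131072.
Minimum N = 17.

17 bits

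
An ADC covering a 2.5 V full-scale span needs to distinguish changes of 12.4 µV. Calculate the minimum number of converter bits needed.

18 bits

Number of steps required ≥ 2.5 V / 12.4 µV = 201612.90.
Need 2^N ≥ 201612.90; 2^17 = 131072, 2^18 = 262144.
Minimum N = 18.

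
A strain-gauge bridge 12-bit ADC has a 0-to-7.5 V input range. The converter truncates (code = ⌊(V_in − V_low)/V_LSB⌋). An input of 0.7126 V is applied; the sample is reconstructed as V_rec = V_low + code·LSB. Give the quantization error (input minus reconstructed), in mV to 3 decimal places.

0.320 mV

One LSB is 7.5 V / 4096 = 1.831 mV.
Scaled input = 389.1746 LSBs, so code = 389.
V_rec = 0 + 389·0.00183105 = 0.71228027 V.
Error = 0.7126 − 0.71228027 = 0.000319727 V = 0.320 mV.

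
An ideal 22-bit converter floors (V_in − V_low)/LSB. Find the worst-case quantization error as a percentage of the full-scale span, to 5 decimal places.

0.00002 %

Truncating → worst-case error = 1 LSB = V_FS/2^22, so 100/4194304 = 2.38419e-05 % of full scale.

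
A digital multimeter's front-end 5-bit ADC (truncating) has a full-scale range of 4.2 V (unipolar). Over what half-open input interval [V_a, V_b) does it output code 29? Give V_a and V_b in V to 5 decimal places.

[3.80625 V, 3.93750 V)

LSB = 4.2/2^5 = 131.250 mV.
V_a = V_low + 29·LSB = 3.80625 V; V_b = V_low + 30·LSB = 3.9375 V.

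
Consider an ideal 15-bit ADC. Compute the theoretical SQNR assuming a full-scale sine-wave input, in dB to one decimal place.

SNR ≈ 6.02·N + 1.76 dB = 6.02·15 + 1.76 = 92.06 dB.

92.1 dB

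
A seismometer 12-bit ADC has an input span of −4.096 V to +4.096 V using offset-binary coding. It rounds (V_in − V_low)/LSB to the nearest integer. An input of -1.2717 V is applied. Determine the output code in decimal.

LSB = 8.192 V / 4096 = 2.000 mV.
(-1.2717 − (−4.096)) / 0.002 = 1412.150 LSBs.
round(1412.150) = 1412.

code 1412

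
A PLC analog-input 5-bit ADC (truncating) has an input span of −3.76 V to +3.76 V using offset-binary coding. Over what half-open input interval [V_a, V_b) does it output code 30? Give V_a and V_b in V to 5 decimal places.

[3.29000 V, 3.52500 V)

LSB = 7.52/2^5 = 235.000 mV.
V_a = V_low + 30·LSB = 3.29 V; V_b = V_low + 31·LSB = 3.525 V.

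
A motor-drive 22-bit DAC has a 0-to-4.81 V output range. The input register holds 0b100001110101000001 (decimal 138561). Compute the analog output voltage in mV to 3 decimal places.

158.901 mV

LSB = 4.81 V / 2^22 = 1.15 µV.
Code 0b100001110101000001 = 138561 decimal.
V_out = 0 + 138561 × 1.14679e-06 V = 0.158901 V.
= 158.901 mV.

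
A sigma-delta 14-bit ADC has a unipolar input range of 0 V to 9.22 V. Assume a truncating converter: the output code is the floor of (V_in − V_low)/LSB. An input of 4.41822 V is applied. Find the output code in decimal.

code 7851

Full-scale span = 9.22 V; LSB = 9.22/2^14 = 0.563 mV.
(4.41822 − 0) / 0.000562744 = 7851.206 LSBs.
⌊·⌋(7851.206) = 7851.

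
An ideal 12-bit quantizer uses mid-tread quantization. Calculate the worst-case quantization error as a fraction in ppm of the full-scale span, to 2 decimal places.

122.07 ppm

Rounding → worst-case error = ½ LSB = V_FS/2^13, so 1e+06/8192 = 122.07 ppm of full scale.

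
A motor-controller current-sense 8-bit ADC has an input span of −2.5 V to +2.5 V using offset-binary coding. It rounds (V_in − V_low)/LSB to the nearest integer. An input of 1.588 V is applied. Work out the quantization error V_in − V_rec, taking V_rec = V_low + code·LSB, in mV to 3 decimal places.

One LSB is 5 V / 256 = 19.531 mV.
(V_in − V_low)/LSB = (1.588 − (−2.5))/0.0195312 = 209.3056 → code 209 (round).
Code 209 maps back to (−2.5) + 209×0.0195312 V = 1.5820312 V.
Difference: 0.00596875 V → 5.969 mV.

5.969 mV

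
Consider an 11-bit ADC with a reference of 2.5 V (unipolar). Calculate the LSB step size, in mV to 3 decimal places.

1.221 mV

Full-scale span = 2.5 V.
LSB = 2.5 / 2^11 = 2.5 / 2048 = 0.0012207 V = 1.221 mV.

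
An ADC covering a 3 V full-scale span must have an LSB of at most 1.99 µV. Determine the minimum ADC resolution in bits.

Number of steps required ≥ 3 V / 1.99 µV = 1507537.69.
Need 2^N ≥ 1507537.69; 2^20 = 1048576, 2^21 = 2097152.
Minimum N = 21.

21 bits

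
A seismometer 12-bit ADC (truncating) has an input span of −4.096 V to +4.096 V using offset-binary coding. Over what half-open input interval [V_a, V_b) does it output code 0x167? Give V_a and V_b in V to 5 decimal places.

[-3.37800 V, -3.37600 V)

LSB = 8.192/2^12 = 2.000 mV.
Code 0x167 = 359 decimal.
V_a = V_low + 359·LSB = -3.378 V; V_b = V_low + 360·LSB = -3.376 V.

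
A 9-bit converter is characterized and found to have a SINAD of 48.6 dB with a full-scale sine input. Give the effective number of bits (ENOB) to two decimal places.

7.78 bits

ENOB = (SINAD − 1.76) / 6.02 = (48.6 − 1.76)/6.02 = 7.781.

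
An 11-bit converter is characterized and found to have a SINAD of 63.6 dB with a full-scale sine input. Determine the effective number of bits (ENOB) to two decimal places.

10.27 bits

ENOB = (SINAD − 1.76) / 6.02 = (63.6 − 1.76)/6.02 = 10.272.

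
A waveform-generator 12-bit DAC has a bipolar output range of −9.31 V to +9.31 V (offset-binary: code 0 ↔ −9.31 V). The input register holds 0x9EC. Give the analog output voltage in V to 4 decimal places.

2.2366 V

LSB = 18.62 V / 2^12 = 4.546 mV.
Code 0x9EC = 2540 decimal.
V_out = (−9.31) + 2540 × 0.0045459 V = 2.23658 V.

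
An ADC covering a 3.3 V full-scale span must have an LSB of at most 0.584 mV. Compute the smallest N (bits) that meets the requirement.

13 bits

Number of steps required ≥ 3.3 V / 0.584 mV = 5650.68.
Need 2^N ≥ 5650.68; 2^12 = 4096, 2^13 = 8192.
Minimum N = 13.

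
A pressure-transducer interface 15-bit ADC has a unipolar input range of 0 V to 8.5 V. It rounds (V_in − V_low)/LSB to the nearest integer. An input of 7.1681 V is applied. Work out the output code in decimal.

With 32768 levels over 8.5 V, one step is 259.40 µV.
(7.1681 − 0) / 0.000259399 = 27633.447 LSBs.
So the output code is 27633.

code 27633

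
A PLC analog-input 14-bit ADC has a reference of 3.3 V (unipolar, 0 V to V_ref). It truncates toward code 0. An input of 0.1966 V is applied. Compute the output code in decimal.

code 976

Full-scale span = 3.3 V; LSB = 3.3/2^14 = 201.42 µV.
Input sits at 976.089 steps above V_low.
Floor → code 976.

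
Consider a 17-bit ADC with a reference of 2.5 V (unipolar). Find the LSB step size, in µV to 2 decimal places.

19.07 µV

Full-scale span = 2.5 V.
LSB = 2.5 / 2^17 = 2.5 / 131072 = 1.90735e-05 V = 19.07 µV.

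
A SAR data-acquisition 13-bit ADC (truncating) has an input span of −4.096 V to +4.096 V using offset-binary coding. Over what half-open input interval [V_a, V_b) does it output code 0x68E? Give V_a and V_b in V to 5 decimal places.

[-2.41800 V, -2.41700 V)

LSB = 8.192/2^13 = 1.000 mV.
Code 0x68E = 1678 decimal.
V_a = V_low + 1678·LSB = -2.418 V; V_b = V_low + 1679·LSB = -2.417 V.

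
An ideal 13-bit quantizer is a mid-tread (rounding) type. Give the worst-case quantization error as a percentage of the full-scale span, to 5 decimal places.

0.00610 %

Rounding → worst-case error = ½ LSB = V_FS/2^14, so 100/16384 = 0.00610352 % of full scale.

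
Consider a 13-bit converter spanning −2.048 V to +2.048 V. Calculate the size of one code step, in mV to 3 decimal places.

0.500 mV

Full-scale span = 4.096 V.
LSB = 4.096 / 2^13 = 4.096 / 8192 = 0.0005 V = 0.500 mV.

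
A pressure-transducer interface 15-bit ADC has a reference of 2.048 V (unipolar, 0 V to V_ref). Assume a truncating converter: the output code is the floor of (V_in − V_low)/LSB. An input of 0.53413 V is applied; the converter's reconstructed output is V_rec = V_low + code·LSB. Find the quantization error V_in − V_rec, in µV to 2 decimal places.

5.00 µV

LSB = 2.048/2^15 = 62.50 µV.
(0.53413 − 0)/6.25e-05 = 8546.0800; ⌊·⌋ gives code 8546.
V_rec = 0 + 8546·6.25e-05 = 0.534125 V.
Difference: 5e-06 V → 5.00 µV.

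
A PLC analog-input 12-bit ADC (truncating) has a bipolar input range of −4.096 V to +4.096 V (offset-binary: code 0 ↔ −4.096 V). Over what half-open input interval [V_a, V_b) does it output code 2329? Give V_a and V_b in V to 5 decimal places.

LSB = 8.192/2^12 = 2.000 mV.
V_a = V_low + 2329·LSB = 0.562 V; V_b = V_low + 2330·LSB = 0.564 V.

[0.56200 V, 0.56400 V)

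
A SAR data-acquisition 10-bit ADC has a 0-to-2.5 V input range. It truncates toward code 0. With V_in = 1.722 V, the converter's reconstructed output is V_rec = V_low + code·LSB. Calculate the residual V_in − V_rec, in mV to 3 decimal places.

0.809 mV

LSB = 2.5/2^10 = 2.441 mV.
Scaled input = 705.3312 LSBs, so code = 705.
V_rec = 0 + 705·0.00244141 = 1.7211914 V.
Difference: 0.000808594 V → 0.809 mV.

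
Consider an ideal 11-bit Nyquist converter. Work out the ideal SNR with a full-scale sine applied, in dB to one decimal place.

SNR ≈ 6.02·N + 1.76 dB = 6.02·11 + 1.76 = 67.98 dB.

68.0 dB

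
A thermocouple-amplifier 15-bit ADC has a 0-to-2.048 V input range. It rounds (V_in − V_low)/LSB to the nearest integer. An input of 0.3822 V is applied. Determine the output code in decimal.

code 6115

LSB = 2.048 V / 32768 = 62.50 µV.
Input sits at 6115.200 steps above V_low.
So the output code is 6115.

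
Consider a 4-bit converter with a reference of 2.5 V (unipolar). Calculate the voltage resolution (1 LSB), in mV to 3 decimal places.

156.250 mV

Full-scale span = 2.5 V.
LSB = 2.5 / 2^4 = 2.5 / 16 = 0.15625 V = 156.250 mV.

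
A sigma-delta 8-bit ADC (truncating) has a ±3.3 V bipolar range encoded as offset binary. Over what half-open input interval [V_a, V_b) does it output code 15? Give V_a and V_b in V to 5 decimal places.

LSB = 6.6/2^8 = 25.781 mV.
V_a = V_low + 15·LSB = -2.91328 V; V_b = V_low + 16·LSB = -2.8875 V.

[-2.91328 V, -2.88750 V)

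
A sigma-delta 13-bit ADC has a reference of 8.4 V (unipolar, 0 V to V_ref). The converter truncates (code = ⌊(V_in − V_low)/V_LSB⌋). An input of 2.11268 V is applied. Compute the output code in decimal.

code 2060

LSB = 8.4 V / 8192 = 1.025 mV.
(2.11268 − 0) / 0.00102539 = 2060.366 LSBs.
Floor → code 2060.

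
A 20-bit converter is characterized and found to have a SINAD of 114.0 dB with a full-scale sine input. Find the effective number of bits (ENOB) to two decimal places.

18.64 bits

ENOB = (SINAD − 1.76) / 6.02 = (114.0 − 1.76)/6.02 = 18.645.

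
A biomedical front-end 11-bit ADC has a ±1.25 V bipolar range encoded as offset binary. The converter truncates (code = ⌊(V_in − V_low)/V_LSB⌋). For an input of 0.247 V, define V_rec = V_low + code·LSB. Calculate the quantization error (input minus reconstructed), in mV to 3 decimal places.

0.418 mV

One LSB is 2.5 V / 2048 = 1.221 mV.
(V_in − V_low)/LSB = (0.247 − (−1.25))/0.0012207 = 1226.3424 → code 1226 (floor).
V_rec = (−1.25) + 1226·0.0012207 = 0.24658203 V.
Error = 0.247 − 0.24658203 = 0.000417969 V = 0.418 mV.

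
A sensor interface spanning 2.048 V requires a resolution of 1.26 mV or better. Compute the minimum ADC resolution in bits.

11 bits

Number of steps required ≥ 2.048 V / 1.26 mV = 1625.40.
Need 2^N ≥ 1625.40; 2^10 = 1024, 2^11 = 2048.
Minimum N = 11.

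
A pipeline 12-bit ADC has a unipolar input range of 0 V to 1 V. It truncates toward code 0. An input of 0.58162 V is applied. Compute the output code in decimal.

code 2382

With 4096 levels over 1 V, one step is 244.14 µV.
Input sits at 2382.316 steps above V_low.
⌊·⌋(2382.316) = 2382.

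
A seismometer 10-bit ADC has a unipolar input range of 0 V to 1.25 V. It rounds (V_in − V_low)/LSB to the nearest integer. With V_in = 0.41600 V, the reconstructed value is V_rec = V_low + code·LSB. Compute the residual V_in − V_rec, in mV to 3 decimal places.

Step size: 1.25 V ÷ 2^10 = 1.221 mV.
(0.41600 − 0)/0.0012207 = 340.7872; round gives code 341.
Reconstructed: 0.41625977 V.
V_in − V_rec = -0.000259766 V = -0.260 mV.

-0.260 mV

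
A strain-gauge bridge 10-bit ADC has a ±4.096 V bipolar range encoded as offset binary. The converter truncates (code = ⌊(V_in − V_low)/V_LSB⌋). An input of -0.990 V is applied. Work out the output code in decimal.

code 388

LSB = 8.192 V / 1024 = 8.000 mV.
(V_in − V_low)/LSB = (-0.990 − (−4.096)) / 0.008 = 388.250.
Floor → code 388.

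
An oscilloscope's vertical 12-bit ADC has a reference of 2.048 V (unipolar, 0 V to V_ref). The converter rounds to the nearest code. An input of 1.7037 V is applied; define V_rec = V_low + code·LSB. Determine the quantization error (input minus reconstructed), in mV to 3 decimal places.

Step size: 2.048 V ÷ 2^12 = 0.500 mV.
Scaled input = 3407.4000 LSBs, so code = 3407.
Code 3407 maps back to 0 + 3407×0.0005 V = 1.7035 V.
V_in − V_rec = 0.0002 V = 0.200 mV.

0.200 mV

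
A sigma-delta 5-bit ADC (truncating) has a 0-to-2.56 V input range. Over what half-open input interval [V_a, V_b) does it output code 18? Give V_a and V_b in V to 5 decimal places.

LSB = 2.56/2^5 = 80.000 mV.
V_a = V_low + 18·LSB = 1.44 V; V_b = V_low + 19·LSB = 1.52 V.

[1.44000 V, 1.52000 V)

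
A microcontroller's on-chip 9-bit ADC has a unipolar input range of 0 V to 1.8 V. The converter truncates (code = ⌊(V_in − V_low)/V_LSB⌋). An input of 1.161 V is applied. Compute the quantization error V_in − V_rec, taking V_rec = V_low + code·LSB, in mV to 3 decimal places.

LSB = 1.8/2^9 = 3.516 mV.
(V_in − V_low)/LSB = (1.161 − 0)/0.00351563 = 330.2400 → code 330 (floor).
Reconstructed: 1.1601562 V.
V_in − V_rec = 0.00084375 V = 0.844 mV.

0.844 mV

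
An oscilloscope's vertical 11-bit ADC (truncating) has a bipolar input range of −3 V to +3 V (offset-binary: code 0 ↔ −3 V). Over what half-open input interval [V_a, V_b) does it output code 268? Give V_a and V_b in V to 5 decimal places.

LSB = 6/2^11 = 2.930 mV.
V_a = V_low + 268·LSB = -2.21484 V; V_b = V_low + 269·LSB = -2.21191 V.

[-2.21484 V, -2.21191 V)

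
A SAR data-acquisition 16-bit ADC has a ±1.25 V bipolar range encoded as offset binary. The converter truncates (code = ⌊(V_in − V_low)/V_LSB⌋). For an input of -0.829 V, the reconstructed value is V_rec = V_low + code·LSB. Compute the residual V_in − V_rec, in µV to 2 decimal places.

One LSB is 2.5 V / 65536 = 38.15 µV.
(-0.829 − (−1.25))/3.8147e-05 = 11036.2624; ⌊·⌋ gives code 11036.
Code 11036 maps back to (−1.25) + 11036×3.8147e-05 V = -0.82901001 V.
Difference: 1.00098e-05 V → 10.01 µV.

10.01 µV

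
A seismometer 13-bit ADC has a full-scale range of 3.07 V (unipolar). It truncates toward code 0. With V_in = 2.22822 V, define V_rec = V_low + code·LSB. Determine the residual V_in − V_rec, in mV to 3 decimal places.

0.296 mV

LSB = 3.07/2^13 = 374.76 µV.
(2.22822 − 0)/0.000374756 = 5945.7910; ⌊·⌋ gives code 5945.
V_rec = 0 + 5945·0.000374756 = 2.2279236 V.
Error = 2.22822 − 2.2279236 = 0.000296416 V = 0.296 mV.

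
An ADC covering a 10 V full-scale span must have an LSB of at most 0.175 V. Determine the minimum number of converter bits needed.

Number of steps required ≥ 10 V / 0.175 V = 57.14.
Need 2^N ≥ 57.14; 2^5 = 32, 2^6 = 64.
Minimum N = 6.

6 bits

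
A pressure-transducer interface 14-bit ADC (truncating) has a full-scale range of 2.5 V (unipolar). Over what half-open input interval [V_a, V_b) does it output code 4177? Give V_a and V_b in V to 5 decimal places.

[0.63736 V, 0.63751 V)

LSB = 2.5/2^14 = 152.59 µV.
V_a = V_low + 4177·LSB = 0.63736 V; V_b = V_low + 4178·LSB = 0.637512 V.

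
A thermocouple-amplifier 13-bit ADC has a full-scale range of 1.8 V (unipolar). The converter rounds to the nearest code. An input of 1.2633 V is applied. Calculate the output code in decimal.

code 5749

LSB = 1.8 V / 8192 = 219.73 µV.
(1.2633 − 0) / 0.000219727 = 5749.419 LSBs.
round(5749.419) = 5749.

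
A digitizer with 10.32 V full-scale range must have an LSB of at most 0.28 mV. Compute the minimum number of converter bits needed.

16 bits

Number of steps required ≥ 10.32 V / 0.28 mV = 36857.14.
Need 2^N ≥ 36857.14; 2^15 = 32768, 2^16 = 65536.
Minimum N = 16.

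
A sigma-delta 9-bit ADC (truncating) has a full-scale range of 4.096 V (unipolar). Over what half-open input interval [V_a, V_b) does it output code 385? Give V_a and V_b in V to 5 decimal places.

[3.08000 V, 3.08800 V)

LSB = 4.096/2^9 = 8.000 mV.
V_a = V_low + 385·LSB = 3.08 V; V_b = V_low + 386·LSB = 3.088 V.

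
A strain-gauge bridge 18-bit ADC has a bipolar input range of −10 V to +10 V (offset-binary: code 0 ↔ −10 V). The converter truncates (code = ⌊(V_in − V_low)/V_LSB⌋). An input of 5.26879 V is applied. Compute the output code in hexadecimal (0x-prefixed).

With 262144 levels over 20 V, one step is 76.29 µV.
Input sits at 200131.084 steps above V_low.
So the output code is 200131.
In hexadecimal (0x-prefixed): 0x30DC3.

code 0x30DC3 (decimal 200131)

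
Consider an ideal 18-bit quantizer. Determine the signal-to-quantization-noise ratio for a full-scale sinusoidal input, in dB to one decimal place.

SNR ≈ 6.02·N + 1.76 dB = 6.02·18 + 1.76 = 110.12 dB.

110.1 dB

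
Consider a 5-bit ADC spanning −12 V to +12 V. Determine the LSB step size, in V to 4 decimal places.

Full-scale span = 24 V.
LSB = 24 / 2^5 = 24 / 32 = 0.75 V = 0.7500 V.

0.7500 V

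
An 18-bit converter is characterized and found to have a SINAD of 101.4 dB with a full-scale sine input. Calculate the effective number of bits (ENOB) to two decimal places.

ENOB = (SINAD − 1.76) / 6.02 = (101.4 − 1.76)/6.02 = 16.551.

16.55 bits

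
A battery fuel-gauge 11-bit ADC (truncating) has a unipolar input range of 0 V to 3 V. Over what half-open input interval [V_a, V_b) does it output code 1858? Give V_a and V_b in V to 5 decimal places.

[2.72168 V, 2.72314 V)

LSB = 3/2^11 = 1.465 mV.
V_a = V_low + 1858·LSB = 2.72168 V; V_b = V_low + 1859·LSB = 2.72314 V.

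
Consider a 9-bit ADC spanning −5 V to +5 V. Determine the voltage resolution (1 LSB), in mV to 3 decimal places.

Full-scale span = 10 V.
LSB = 10 / 2^9 = 10 / 512 = 0.0195312 V = 19.531 mV.

19.531 mV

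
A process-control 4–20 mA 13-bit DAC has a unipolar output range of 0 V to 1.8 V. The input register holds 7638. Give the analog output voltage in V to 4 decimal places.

1.6783 V

LSB = 1.8 V / 2^13 = 219.73 µV.
V_out = 0 + 7638 × 0.000219727 V = 1.67827 V.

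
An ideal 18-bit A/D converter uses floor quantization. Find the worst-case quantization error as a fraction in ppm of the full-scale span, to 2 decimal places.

Truncating → worst-case error = 1 LSB = V_FS/2^18, so 1e+06/262144 = 3.8147 ppm of full scale.

3.81 ppm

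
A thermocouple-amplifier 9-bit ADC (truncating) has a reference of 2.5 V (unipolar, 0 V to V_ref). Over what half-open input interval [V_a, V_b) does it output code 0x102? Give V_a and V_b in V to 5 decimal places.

[1.25977 V, 1.26465 V)

LSB = 2.5/2^9 = 4.883 mV.
Code 0x102 = 258 decimal.
V_a = V_low + 258·LSB = 1.25977 V; V_b = V_low + 259·LSB = 1.26465 V.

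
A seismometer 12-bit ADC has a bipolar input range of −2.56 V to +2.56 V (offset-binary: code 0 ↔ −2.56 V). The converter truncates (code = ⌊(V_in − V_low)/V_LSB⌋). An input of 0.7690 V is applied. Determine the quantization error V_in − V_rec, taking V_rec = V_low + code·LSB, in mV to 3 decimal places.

LSB = 5.12/2^12 = 1.250 mV.
(0.7690 − (−2.56))/0.00125 = 2663.2000; ⌊·⌋ gives code 2663.
V_rec = (−2.56) + 2663·0.00125 = 0.76875 V.
V_in − V_rec = 0.00025 V = 0.250 mV.

0.250 mV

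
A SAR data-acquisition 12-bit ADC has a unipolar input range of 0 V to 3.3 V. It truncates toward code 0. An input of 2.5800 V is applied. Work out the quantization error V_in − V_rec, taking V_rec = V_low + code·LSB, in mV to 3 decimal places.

Step size: 3.3 V ÷ 2^12 = 0.806 mV.
Scaled input = 3202.3273 LSBs, so code = 3202.
V_rec = 0 + 3202·0.000805664 = 2.5797363 V.
Error = 2.5800 − 2.5797363 = 0.000263672 V = 0.264 mV.

0.264 mV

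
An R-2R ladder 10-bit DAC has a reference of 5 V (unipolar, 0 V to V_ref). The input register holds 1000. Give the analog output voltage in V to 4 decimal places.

LSB = 5 V / 2^10 = 4.883 mV.
V_out = 0 + 1000 × 0.00488281 V = 4.88281 V.

4.8828 V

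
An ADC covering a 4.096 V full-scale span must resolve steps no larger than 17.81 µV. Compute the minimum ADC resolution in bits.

Number of steps required ≥ 4.096 V / 17.81 µV = 229983.16.
Need 2^N ≥ 229983.16; 2^17 = 131072, 2^18 = 262144.
Minimum N = 18.

18 bits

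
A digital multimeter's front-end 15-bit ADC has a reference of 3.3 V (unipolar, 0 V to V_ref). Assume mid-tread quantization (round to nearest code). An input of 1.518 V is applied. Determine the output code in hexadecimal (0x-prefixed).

code 0x3AE1 (decimal 15073)

Full-scale span = 3.3 V; LSB = 3.3/2^15 = 100.71 µV.
(1.518 − 0) / 0.000100708 = 15073.280 LSBs.
So the output code is 15073.
In hexadecimal (0x-prefixed): 0x3AE1.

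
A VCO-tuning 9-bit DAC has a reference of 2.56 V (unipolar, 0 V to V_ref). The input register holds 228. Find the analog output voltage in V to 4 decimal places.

LSB = 2.56 V / 2^9 = 5.000 mV.
V_out = 0 + 228 × 0.005 V = 1.14 V.

1.1400 V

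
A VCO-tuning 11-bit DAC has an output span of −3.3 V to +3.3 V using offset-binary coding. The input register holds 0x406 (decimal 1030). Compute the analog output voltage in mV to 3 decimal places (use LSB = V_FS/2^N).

19.336 mV

LSB = 6.6 V / 2^11 = 3.223 mV.
Code 0x406 = 1030 decimal.
V_out = (−3.3) + 1030 × 0.00322266 V = 0.0193359 V.
= 19.336 mV.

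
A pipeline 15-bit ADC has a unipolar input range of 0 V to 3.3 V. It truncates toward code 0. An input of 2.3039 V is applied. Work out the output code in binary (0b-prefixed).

code 0b101100101011101 (decimal 22877)

LSB = 3.3 V / 32768 = 100.71 µV.
(2.3039 − 0) / 0.000100708 = 22877.029 LSBs.
⌊·⌋(22877.029) = 22877.
In binary (0b-prefixed): 0b101100101011101.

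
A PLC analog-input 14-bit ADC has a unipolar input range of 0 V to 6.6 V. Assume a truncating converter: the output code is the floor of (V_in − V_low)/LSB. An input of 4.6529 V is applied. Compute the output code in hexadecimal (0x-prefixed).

With 16384 levels over 6.6 V, one step is 402.83 µV.
(4.6529 − 0) / 0.000402832 = 11550.472 LSBs.
So the output code is 11550.
In hexadecimal (0x-prefixed): 0x2D1E.

code 0x2D1E (decimal 11550)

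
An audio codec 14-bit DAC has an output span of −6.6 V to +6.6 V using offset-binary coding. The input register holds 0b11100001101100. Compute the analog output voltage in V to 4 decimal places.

LSB = 13.2 V / 2^14 = 0.806 mV.
Code 0b11100001101100 = 14444 decimal.
V_out = (−6.6) + 14444 × 0.000805664 V = 5.03701 V.

5.0370 V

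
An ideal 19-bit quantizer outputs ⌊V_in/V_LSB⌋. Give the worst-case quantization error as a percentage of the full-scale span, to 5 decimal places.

0.00019 %

Truncating → worst-case error = 1 LSB = V_FS/2^19, so 100/524288 = 0.000190735 % of full scale.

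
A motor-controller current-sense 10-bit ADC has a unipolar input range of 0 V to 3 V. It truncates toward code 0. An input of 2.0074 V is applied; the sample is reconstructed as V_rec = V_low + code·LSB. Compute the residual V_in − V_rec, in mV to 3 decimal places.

Step size: 3 V ÷ 2^10 = 2.930 mV.
(2.0074 − 0)/0.00292969 = 685.1925; ⌊·⌋ gives code 685.
Code 685 maps back to 0 + 685×0.00292969 V = 2.0068359 V.
Difference: 0.000564063 V → 0.564 mV.

0.564 mV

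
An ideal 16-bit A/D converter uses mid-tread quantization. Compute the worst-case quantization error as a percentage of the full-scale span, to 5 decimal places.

0.00076 %

Rounding → worst-case error = ½ LSB = V_FS/2^17, so 100/131072 = 0.000762939 % of full scale.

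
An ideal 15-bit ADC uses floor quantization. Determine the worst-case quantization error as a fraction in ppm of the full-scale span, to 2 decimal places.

Truncating → worst-case error = 1 LSB = V_FS/2^15, so 1e+06/32768 = 30.5176 ppm of full scale.

30.52 ppm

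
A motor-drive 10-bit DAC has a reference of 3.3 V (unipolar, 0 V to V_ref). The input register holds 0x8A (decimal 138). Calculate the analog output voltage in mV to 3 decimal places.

LSB = 3.3 V / 2^10 = 3.223 mV.
Code 0x8A = 138 decimal.
V_out = 0 + 138 × 0.00322266 V = 0.444727 V.
= 444.727 mV.

444.727 mV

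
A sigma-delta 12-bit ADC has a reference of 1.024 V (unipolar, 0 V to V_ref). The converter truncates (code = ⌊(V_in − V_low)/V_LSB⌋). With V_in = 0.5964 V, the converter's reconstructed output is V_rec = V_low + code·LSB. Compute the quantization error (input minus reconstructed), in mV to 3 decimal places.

0.150 mV

LSB = 1.024/2^12 = 250.00 µV.
(0.5964 − 0)/0.00025 = 2385.6000; ⌊·⌋ gives code 2385.
V_rec = 0 + 2385·0.00025 = 0.59625 V.
Difference: 0.00015 V → 0.150 mV.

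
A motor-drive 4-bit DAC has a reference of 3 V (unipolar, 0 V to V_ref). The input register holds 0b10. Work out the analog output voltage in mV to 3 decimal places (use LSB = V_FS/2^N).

375.000 mV

LSB = 3 V / 2^4 = 187.500 mV.
Code 0b10 = 2 decimal.
V_out = 0 + 2 × 0.1875 V = 0.375 V.
= 375.000 mV.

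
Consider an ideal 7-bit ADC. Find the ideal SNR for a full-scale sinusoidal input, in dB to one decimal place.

SNR ≈ 6.02·N + 1.76 dB = 6.02·7 + 1.76 = 43.90 dB.

43.9 dB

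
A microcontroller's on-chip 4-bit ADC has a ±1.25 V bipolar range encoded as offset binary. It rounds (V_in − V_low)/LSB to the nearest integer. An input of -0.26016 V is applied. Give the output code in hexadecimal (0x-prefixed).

LSB = 2.5 V / 16 = 156.250 mV.
(-0.26016 − (−1.25)) / 0.15625 = 6.335 LSBs.
So the output code is 6.
In hexadecimal (0x-prefixed): 0x6.

code 0x6 (decimal 6)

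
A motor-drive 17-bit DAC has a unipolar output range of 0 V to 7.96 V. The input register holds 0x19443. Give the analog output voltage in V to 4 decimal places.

LSB = 7.96 V / 2^17 = 60.73 µV.
Code 0x19443 = 103491 decimal.
V_out = 0 + 103491 × 6.073e-05 V = 6.28501 V.

6.2850 V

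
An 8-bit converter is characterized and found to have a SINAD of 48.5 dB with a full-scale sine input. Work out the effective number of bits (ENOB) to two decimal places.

7.76 bits

ENOB = (SINAD − 1.76) / 6.02 = (48.5 − 1.76)/6.02 = 7.764.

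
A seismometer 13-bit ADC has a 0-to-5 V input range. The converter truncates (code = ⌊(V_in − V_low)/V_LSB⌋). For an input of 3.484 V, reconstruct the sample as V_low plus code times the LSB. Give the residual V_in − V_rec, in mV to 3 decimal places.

0.113 mV

LSB = 5/2^13 = 0.610 mV.
Scaled input = 5708.1856 LSBs, so code = 5708.
Reconstructed: 3.4838867 V.
Difference: 0.000113281 V → 0.113 mV.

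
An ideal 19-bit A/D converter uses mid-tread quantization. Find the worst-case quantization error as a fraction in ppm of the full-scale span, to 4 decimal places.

0.9537 ppm

Rounding → worst-case error = ½ LSB = V_FS/2^20, so 1e+06/1048576 = 0.953674 ppm of full scale.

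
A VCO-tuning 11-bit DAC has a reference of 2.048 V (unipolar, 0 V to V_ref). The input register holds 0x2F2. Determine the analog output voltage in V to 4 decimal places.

LSB = 2.048 V / 2^11 = 1.000 mV.
Code 0x2F2 = 754 decimal.
V_out = 0 + 754 × 0.001 V = 0.754 V.

0.7540 V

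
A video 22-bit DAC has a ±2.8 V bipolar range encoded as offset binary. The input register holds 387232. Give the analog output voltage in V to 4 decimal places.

LSB = 5.6 V / 2^22 = 1.34 µV.
V_out = (−2.8) + 387232 × 1.33514e-06 V = -2.28299 V.

-2.2830 V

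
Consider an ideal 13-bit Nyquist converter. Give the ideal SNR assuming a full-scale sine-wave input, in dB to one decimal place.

SNR ≈ 6.02·N + 1.76 dB = 6.02·13 + 1.76 = 80.02 dB.

80.0 dB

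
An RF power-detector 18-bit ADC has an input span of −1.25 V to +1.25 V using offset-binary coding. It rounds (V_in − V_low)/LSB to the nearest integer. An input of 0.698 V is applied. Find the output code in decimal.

Full-scale span = 2.5 V; LSB = 2.5/2^18 = 9.54 µV.
(0.698 − (−1.25)) / 9.53674e-06 = 204262.605 LSBs.
So the output code is 204263.

code 204263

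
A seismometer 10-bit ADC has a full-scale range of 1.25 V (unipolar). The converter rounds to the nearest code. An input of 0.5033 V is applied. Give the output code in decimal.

LSB = 1.25 V / 1024 = 1.221 mV.
(0.5033 − 0) / 0.0012207 = 412.303 LSBs.
Round → code 412.

code 412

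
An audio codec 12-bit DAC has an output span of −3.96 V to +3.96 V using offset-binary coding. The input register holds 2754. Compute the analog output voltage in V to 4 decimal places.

1.3651 V

LSB = 7.92 V / 2^12 = 1.934 mV.
V_out = (−3.96) + 2754 × 0.00193359 V = 1.36512 V.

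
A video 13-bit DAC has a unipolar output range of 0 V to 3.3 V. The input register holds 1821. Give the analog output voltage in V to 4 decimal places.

LSB = 3.3 V / 2^13 = 402.83 µV.
V_out = 0 + 1821 × 0.000402832 V = 0.733557 V.

0.7336 V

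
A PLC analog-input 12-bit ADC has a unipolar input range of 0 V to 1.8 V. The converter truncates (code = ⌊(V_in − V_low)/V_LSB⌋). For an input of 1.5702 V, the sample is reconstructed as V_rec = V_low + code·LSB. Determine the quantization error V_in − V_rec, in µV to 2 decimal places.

LSB = 1.8/2^12 = 439.45 µV.
(V_in − V_low)/LSB = (1.5702 − 0)/0.000439453 = 3573.0773 → code 3573 (floor).
V_rec = 0 + 3573·0.000439453 = 1.570166 V.
Error = 1.5702 − 1.570166 = 3.39844e-05 V = 33.98 µV.

33.98 µV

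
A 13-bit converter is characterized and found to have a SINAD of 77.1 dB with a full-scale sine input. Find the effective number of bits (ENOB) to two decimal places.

12.51 bits

ENOB = (SINAD − 1.76) / 6.02 = (77.1 − 1.76)/6.02 = 12.515.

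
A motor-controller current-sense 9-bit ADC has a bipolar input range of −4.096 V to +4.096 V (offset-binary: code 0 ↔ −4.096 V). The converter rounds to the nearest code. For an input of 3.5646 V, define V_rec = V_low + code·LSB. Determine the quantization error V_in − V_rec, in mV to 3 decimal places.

LSB = 8.192/2^9 = 16.000 mV.
Scaled input = 478.7875 LSBs, so code = 479.
Code 479 maps back to (−4.096) + 479×0.016 V = 3.568 V.
Difference: -0.0034 V → -3.400 mV.

-3.400 mV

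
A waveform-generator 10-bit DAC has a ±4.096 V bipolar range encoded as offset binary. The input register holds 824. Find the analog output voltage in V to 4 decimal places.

2.4960 V

LSB = 8.192 V / 2^10 = 8.000 mV.
V_out = (−4.096) + 824 × 0.008 V = 2.496 V.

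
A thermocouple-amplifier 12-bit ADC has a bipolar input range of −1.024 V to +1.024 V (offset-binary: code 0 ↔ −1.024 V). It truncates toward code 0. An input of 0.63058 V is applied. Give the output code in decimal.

code 3309

LSB = 2.048 V / 4096 = 0.500 mV.
(0.63058 − (−1.024)) / 0.0005 = 3309.160 LSBs.
⌊·⌋(3309.160) = 3309.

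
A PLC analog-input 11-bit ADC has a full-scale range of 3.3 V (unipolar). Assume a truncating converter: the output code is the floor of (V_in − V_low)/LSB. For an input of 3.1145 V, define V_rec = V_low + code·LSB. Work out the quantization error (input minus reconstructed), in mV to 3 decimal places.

LSB = 3.3/2^11 = 1.611 mV.
(V_in − V_low)/LSB = (3.1145 − 0)/0.00161133 = 1932.8776 → code 1932 (floor).
Reconstructed: 3.1130859 V.
Error = 3.1145 − 3.1130859 = 0.00141406 V = 1.414 mV.

1.414 mV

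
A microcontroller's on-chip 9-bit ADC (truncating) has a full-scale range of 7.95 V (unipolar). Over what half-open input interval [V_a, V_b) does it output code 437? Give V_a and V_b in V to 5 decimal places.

LSB = 7.95/2^9 = 15.527 mV.
V_a = V_low + 437·LSB = 6.78545 V; V_b = V_low + 438·LSB = 6.80098 V.

[6.78545 V, 6.80098 V)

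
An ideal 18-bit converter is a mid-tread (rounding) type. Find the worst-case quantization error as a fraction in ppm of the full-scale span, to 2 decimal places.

Rounding → worst-case error = ½ LSB = V_FS/2^19, so 1e+06/524288 = 1.90735 ppm of full scale.

1.91 ppm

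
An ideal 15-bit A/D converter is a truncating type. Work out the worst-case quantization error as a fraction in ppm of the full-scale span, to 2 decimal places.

30.52 ppm

Truncating → worst-case error = 1 LSB = V_FS/2^15, so 1e+06/32768 = 30.5176 ppm of full scale.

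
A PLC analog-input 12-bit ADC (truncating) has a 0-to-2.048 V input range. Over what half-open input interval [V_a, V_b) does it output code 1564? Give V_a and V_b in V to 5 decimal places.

LSB = 2.048/2^12 = 0.500 mV.
V_a = V_low + 1564·LSB = 0.782 V; V_b = V_low + 1565·LSB = 0.7825 V.

[0.78200 V, 0.78250 V)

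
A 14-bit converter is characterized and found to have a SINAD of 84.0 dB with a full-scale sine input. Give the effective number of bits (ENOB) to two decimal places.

13.66 bits

ENOB = (SINAD − 1.76) / 6.02 = (84.0 − 1.76)/6.02 = 13.661.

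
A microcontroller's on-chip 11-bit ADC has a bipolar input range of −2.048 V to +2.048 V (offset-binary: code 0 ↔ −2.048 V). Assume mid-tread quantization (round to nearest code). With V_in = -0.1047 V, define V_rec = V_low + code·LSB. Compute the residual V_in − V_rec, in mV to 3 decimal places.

LSB = 4.096/2^11 = 2.000 mV.
(V_in − V_low)/LSB = (-0.1047 − (−2.048))/0.002 = 971.6500 → code 972 (round).
Reconstructed: -0.104 V.
V_in − V_rec = -0.0007 V = -0.700 mV.

-0.700 mV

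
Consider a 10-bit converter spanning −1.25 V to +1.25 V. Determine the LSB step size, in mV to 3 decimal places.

2.441 mV

Full-scale span = 2.5 V.
LSB = 2.5 / 2^10 = 2.5 / 1024 = 0.00244141 V = 2.441 mV.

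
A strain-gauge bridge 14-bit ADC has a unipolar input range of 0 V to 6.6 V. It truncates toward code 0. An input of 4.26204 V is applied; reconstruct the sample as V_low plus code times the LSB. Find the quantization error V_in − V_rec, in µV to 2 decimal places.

Step size: 6.6 V ÷ 2^14 = 402.83 µV.
(V_in − V_low)/LSB = (4.26204 − 0)/0.000402832 = 10580.1914 → code 10580 (floor).
Reconstructed: 4.2619629 V.
Error = 4.26204 − 4.2619629 = 7.71094e-05 V = 77.11 µV.

77.11 µV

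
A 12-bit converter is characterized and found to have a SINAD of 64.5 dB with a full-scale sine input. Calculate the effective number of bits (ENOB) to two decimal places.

ENOB = (SINAD − 1.76) / 6.02 = (64.5 − 1.76)/6.02 = 10.422.

10.42 bits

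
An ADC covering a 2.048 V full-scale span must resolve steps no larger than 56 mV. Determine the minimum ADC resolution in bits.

6 bits

Number of steps required ≥ 2.048 V / 56 mV = 36.57.
Need 2^N ≥ 36.57; 2^5 = 32, 2^6 = 64.
Minimum N = 6.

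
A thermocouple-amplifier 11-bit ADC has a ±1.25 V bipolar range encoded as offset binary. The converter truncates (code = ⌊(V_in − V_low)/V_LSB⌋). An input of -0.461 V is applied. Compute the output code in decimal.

code 646

Full-scale span = 2.5 V; LSB = 2.5/2^11 = 1.221 mV.
Input sits at 646.349 steps above V_low.
So the output code is 646.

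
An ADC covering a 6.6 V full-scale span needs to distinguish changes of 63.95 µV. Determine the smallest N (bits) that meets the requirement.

Number of steps required ≥ 6.6 V / 63.95 µV = 103205.63.
Need 2^N ≥ 103205.63; 2^16 = 65536, 2^17 = 131072.
Minimum N = 17.

17 bits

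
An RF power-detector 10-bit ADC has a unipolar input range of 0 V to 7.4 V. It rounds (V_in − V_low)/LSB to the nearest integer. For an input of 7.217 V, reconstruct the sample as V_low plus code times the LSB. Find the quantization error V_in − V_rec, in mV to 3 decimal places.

Step size: 7.4 V ÷ 2^10 = 7.227 mV.
Scaled input = 998.6768 LSBs, so code = 999.
V_rec = 0 + 999·0.00722656 = 7.2193359 V.
Error = 7.217 − 7.2193359 = -0.00233594 V = -2.336 mV.

-2.336 mV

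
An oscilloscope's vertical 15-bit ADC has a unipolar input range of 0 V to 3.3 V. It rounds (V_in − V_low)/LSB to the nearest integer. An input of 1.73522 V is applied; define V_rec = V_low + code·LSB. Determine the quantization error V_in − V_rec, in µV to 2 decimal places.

Step size: 3.3 V ÷ 2^15 = 100.71 µV.
(V_in − V_low)/LSB = (1.73522 − 0)/0.000100708 = 17230.2088 → code 17230 (round).
Reconstructed: 1.735199 V.
V_in − V_rec = 2.10254e-05 V = 21.03 µV.

21.03 µV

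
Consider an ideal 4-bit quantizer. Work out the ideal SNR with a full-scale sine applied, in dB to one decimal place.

SNR ≈ 6.02·N + 1.76 dB = 6.02·4 + 1.76 = 25.84 dB.

25.8 dB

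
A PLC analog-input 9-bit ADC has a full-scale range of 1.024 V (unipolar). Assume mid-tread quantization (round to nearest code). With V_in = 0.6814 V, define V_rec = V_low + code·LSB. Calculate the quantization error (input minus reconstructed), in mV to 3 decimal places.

Step size: 1.024 V ÷ 2^9 = 2.000 mV.
(0.6814 − 0)/0.002 = 340.7000; round gives code 341.
Code 341 maps back to 0 + 341×0.002 V = 0.682 V.
Difference: -0.0006 V → -0.600 mV.

-0.600 mV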